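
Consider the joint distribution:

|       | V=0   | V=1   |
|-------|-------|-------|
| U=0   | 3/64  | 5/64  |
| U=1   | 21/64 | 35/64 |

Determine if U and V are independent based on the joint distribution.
Marginal P(U) (row sums):
  P(U=0) = 3/64 + 5/64 = 1/8
  P(U=1) = 21/64 + 35/64 = 7/8
Marginal P(V) (column sums):
  P(V=0) = 3/64 + 21/64 = 3/8
  P(V=1) = 5/64 + 35/64 = 5/8

U and V are independent iff P(U=i,V=j) = P(U=i)·P(V=j) for every cell.
  P(U=0)·P(V=0) = 1/8 × 3/8 = 3/64 = P(U=0,V=0) ✓
  P(U=0)·P(V=1) = 1/8 × 5/8 = 5/64 = P(U=0,V=1) ✓
  P(U=1)·P(V=0) = 7/8 × 3/8 = 21/64 = P(U=1,V=0) ✓
  P(U=1)·P(V=1) = 7/8 × 5/8 = 35/64 = P(U=1,V=1) ✓

Yes, U and V are independent: every cell factors, so I(U;V) = 0 bits.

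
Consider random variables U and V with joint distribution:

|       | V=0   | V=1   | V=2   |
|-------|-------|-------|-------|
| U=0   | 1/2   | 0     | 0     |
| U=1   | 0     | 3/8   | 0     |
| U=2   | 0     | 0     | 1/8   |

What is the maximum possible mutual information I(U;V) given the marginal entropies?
The upper bound on mutual information is I(U;V) ≤ min(H(U), H(V)).

Marginal P(U) (row sums):
  P(U=0) = 1/2 + 0 + 0 = 1/2
  P(U=1) = 0 + 3/8 + 0 = 3/8
  P(U=2) = 0 + 0 + 1/8 = 1/8
Marginal P(V) (column sums):
  P(V=0) = 1/2 + 0 + 0 = 1/2
  P(V=1) = 0 + 3/8 + 0 = 3/8
  P(V=2) = 0 + 0 + 1/8 = 1/8

H(U) = -[(1/2)·log₂(1/2) + (3/8)·log₂(3/8) + (1/8)·log₂(1/8)]
  = 0.5000 + 0.5306 + 0.3750
  = 1.4056 bits
H(V) = -[(1/2)·log₂(1/2) + (3/8)·log₂(3/8) + (1/8)·log₂(1/8)]
  = 0.5000 + 0.5306 + 0.3750
  = 1.4056 bits

Maximum possible I(U;V) = min(1.4056, 1.4056) = 1.4056 bits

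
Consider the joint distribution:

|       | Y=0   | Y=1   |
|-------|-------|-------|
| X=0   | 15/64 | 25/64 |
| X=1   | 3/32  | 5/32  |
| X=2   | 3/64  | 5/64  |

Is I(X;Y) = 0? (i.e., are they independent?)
Marginal P(X) (row sums):
  P(X=0) = 15/64 + 25/64 = 5/8
  P(X=1) = 3/32 + 5/32 = 1/4
  P(X=2) = 3/64 + 5/64 = 1/8
Marginal P(Y) (column sums):
  P(Y=0) = 15/64 + 3/32 + 3/64 = 3/8
  P(Y=1) = 25/64 + 5/32 + 5/64 = 5/8

X and Y are independent iff P(X=i,Y=j) = P(X=i)·P(Y=j) for every cell.
  P(X=0)·P(Y=0) = 5/8 × 3/8 = 15/64 = P(X=0,Y=0) ✓
  P(X=0)·P(Y=1) = 5/8 × 5/8 = 25/64 = P(X=0,Y=1) ✓
  P(X=1)·P(Y=0) = 1/4 × 3/8 = 3/32 = P(X=1,Y=0) ✓
  P(X=1)·P(Y=1) = 1/4 × 5/8 = 5/32 = P(X=1,Y=1) ✓
  P(X=2)·P(Y=0) = 1/8 × 3/8 = 3/64 = P(X=2,Y=0) ✓
  P(X=2)·P(Y=1) = 1/8 × 5/8 = 5/64 = P(X=2,Y=1) ✓

Yes, X and Y are independent: every cell factors, so I(X;Y) = 0 bits.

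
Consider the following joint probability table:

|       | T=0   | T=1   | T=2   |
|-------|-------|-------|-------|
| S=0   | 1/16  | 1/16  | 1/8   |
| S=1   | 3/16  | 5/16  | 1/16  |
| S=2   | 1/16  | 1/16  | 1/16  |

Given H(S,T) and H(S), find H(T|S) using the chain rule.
From the chain rule: H(S,T) = H(S) + H(T|S)
Therefore: H(T|S) = H(S,T) - H(S)

H(S,T) = -[(1/16)·log₂(1/16) + (1/16)·log₂(1/16) + (1/8)·log₂(1/8) + (3/16)·log₂(3/16) + (5/16)·log₂(5/16) + (1/16)·log₂(1/16) + (1/16)·log₂(1/16) + (1/16)·log₂(1/16) + (1/16)·log₂(1/16)]
  = 0.2500 + 0.2500 + 0.3750 + 0.4528 + 0.5244 + 0.2500 + 0.2500 + 0.2500 + 0.2500
  = 2.8522 bits
Marginal P(S) (row sums):
  P(S=0) = 1/16 + 1/16 + 1/8 = 1/4
  P(S=1) = 3/16 + 5/16 + 1/16 = 9/16
  P(S=2) = 1/16 + 1/16 + 1/16 = 3/16
H(S) = -[(1/4)·log₂(1/4) + (9/16)·log₂(9/16) + (3/16)·log₂(3/16)]
  = 0.5000 + 0.4669 + 0.4528
  = 1.4197 bits

H(T|S) = 2.8522 - 1.4197 = 1.4325 bits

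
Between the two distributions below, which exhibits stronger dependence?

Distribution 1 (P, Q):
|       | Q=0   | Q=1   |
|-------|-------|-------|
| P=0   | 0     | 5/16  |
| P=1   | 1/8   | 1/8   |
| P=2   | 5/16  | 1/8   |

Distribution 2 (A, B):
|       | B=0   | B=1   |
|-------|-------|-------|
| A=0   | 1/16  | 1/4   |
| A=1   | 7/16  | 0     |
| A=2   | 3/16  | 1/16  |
Distribution 1 (P, Q):
Marginal P(P) (row sums):
  P(P=0) = 0 + 5/16 = 5/16
  P(P=1) = 1/8 + 1/8 = 1/4
  P(P=2) = 5/16 + 1/8 = 7/16
Marginal P(Q) (column sums):
  P(Q=0) = 0 + 1/8 + 5/16 = 7/16
  P(Q=1) = 5/16 + 1/8 + 1/8 = 9/16

H(P) = -[(5/16)·log₂(5/16) + (1/4)·log₂(1/4) + (7/16)·log₂(7/16)]
  = 0.5244 + 0.5000 + 0.5218
  = 1.5462 bits
H(Q) = -[(7/16)·log₂(7/16) + (9/16)·log₂(9/16)]
  = 0.5218 + 0.4669
  = 0.9887 bits
H(P,Q) = -[(5/16)·log₂(5/16) + (1/8)·log₂(1/8) + (1/8)·log₂(1/8) + (5/16)·log₂(5/16) + (1/8)·log₂(1/8)]
  = 0.5244 + 0.3750 + 0.3750 + 0.5244 + 0.3750
  = 2.1738 bits

I(P;Q) = H(P) + H(Q) - H(P,Q)
  = 1.5462 + 0.9887 - 2.1738
  = 0.3611 bits

Distribution 2 (A, B):
Marginal P(A) (row sums):
  P(A=0) = 1/16 + 1/4 = 5/16
  P(A=1) = 7/16 + 0 = 7/16
  P(A=2) = 3/16 + 1/16 = 1/4
Marginal P(B) (column sums):
  P(B=0) = 1/16 + 7/16 + 3/16 = 11/16
  P(B=1) = 1/4 + 0 + 1/16 = 5/16

H(A) = -[(5/16)·log₂(5/16) + (7/16)·log₂(7/16) + (1/4)·log₂(1/4)]
  = 0.5244 + 0.5218 + 0.5000
  = 1.5462 bits
H(B) = -[(11/16)·log₂(11/16) + (5/16)·log₂(5/16)]
  = 0.3716 + 0.5244
  = 0.8960 bits
H(A,B) = -[(1/16)·log₂(1/16) + (1/4)·log₂(1/4) + (7/16)·log₂(7/16) + (3/16)·log₂(3/16) + (1/16)·log₂(1/16)]
  = 0.2500 + 0.5000 + 0.5218 + 0.4528 + 0.2500
  = 1.9746 bits

I(A;B) = H(A) + H(B) - H(A,B)
  = 1.5462 + 0.8960 - 1.9746
  = 0.4676 bits

I(A;B) = 0.4676 bits > I(P;Q) = 0.3611 bits, so (A, B) has the higher mutual information (stronger dependence).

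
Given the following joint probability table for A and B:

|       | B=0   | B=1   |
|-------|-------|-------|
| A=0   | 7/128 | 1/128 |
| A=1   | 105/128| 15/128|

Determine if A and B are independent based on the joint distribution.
Marginal P(A) (row sums):
  P(A=0) = 7/128 + 1/128 = 1/16
  P(A=1) = 105/128 + 15/128 = 15/16
Marginal P(B) (column sums):
  P(B=0) = 7/128 + 105/128 = 7/8
  P(B=1) = 1/128 + 15/128 = 1/8

A and B are independent iff P(A=i,B=j) = P(A=i)·P(B=j) for every cell.
  P(A=0)·P(B=0) = 1/16 × 7/8 = 7/128 = P(A=0,B=0) ✓
  P(A=0)·P(B=1) = 1/16 × 1/8 = 1/128 = P(A=0,B=1) ✓
  P(A=1)·P(B=0) = 15/16 × 7/8 = 105/128 = P(A=1,B=0) ✓
  P(A=1)·P(B=1) = 15/16 × 1/8 = 15/128 = P(A=1,B=1) ✓

Yes, A and B are independent: every cell factors, so I(A;B) = 0 bits.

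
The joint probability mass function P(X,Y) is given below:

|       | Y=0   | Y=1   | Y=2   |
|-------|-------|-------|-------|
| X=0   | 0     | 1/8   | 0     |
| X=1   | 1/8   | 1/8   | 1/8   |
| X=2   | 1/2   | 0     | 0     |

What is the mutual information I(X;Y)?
Marginal P(X) (row sums):
  P(X=0) = 0 + 1/8 + 0 = 1/8
  P(X=1) = 1/8 + 1/8 + 1/8 = 3/8
  P(X=2) = 1/2 + 0 + 0 = 1/2
Marginal P(Y) (column sums):
  P(Y=0) = 0 + 1/8 + 1/2 = 5/8
  P(Y=1) = 1/8 + 1/8 + 0 = 1/4
  P(Y=2) = 0 + 1/8 + 0 = 1/8

H(X) = -[(1/8)·log₂(1/8) + (3/8)·log₂(3/8) + (1/2)·log₂(1/2)]
  = 0.3750 + 0.5306 + 0.5000
  = 1.4056 bits
H(Y) = -[(5/8)·log₂(5/8) + (1/4)·log₂(1/4) + (1/8)·log₂(1/8)]
  = 0.4238 + 0.5000 + 0.3750
  = 1.2988 bits
H(X,Y) = -[(1/8)·log₂(1/8) + (1/8)·log₂(1/8) + (1/8)·log₂(1/8) + (1/8)·log₂(1/8) + (1/2)·log₂(1/2)]
  = 0.3750 + 0.3750 + 0.3750 + 0.3750 + 0.5000
  = 2.0000 bits

I(X;Y) = H(X) + H(Y) - H(X,Y)
  = 1.4056 + 1.2988 - 2.0000
  = 0.7044 bits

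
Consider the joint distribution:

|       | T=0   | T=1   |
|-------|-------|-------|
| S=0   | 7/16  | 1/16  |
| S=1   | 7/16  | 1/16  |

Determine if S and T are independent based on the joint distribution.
Marginal P(S) (row sums):
  P(S=0) = 7/16 + 1/16 = 1/2
  P(S=1) = 7/16 + 1/16 = 1/2
Marginal P(T) (column sums):
  P(T=0) = 7/16 + 7/16 = 7/8
  P(T=1) = 1/16 + 1/16 = 1/8

S and T are independent iff P(S=i,T=j) = P(S=i)·P(T=j) for every cell.
  P(S=0)·P(T=0) = 1/2 × 7/8 = 7/16 = P(S=0,T=0) ✓
  P(S=0)·P(T=1) = 1/2 × 1/8 = 1/16 = P(S=0,T=1) ✓
  P(S=1)·P(T=0) = 1/2 × 7/8 = 7/16 = P(S=1,T=0) ✓
  P(S=1)·P(T=1) = 1/2 × 1/8 = 1/16 = P(S=1,T=1) ✓

Yes, S and T are independent: every cell factors, so I(S;T) = 0 bits.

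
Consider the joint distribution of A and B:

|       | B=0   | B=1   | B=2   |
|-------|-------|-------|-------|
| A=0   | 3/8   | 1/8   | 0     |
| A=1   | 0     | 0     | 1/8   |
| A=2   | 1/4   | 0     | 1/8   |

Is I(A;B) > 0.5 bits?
Marginal P(A) (row sums):
  P(A=0) = 3/8 + 1/8 + 0 = 1/2
  P(A=1) = 0 + 0 + 1/8 = 1/8
  P(A=2) = 1/4 + 0 + 1/8 = 3/8
Marginal P(B) (column sums):
  P(B=0) = 3/8 + 0 + 1/4 = 5/8
  P(B=1) = 1/8 + 0 + 0 = 1/8
  P(B=2) = 0 + 1/8 + 1/8 = 1/4

H(A) = -[(1/2)·log₂(1/2) + (1/8)·log₂(1/8) + (3/8)·log₂(3/8)]
  = 0.5000 + 0.3750 + 0.5306
  = 1.4056 bits
H(B) = -[(5/8)·log₂(5/8) + (1/8)·log₂(1/8) + (1/4)·log₂(1/4)]
  = 0.4238 + 0.3750 + 0.5000
  = 1.2988 bits
H(A,B) = -[(3/8)·log₂(3/8) + (1/8)·log₂(1/8) + (1/8)·log₂(1/8) + (1/4)·log₂(1/4) + (1/8)·log₂(1/8)]
  = 0.5306 + 0.3750 + 0.3750 + 0.5000 + 0.3750
  = 2.1556 bits

I(A;B) = H(A) + H(B) - H(A,B)
  = 1.4056 + 1.2988 - 2.1556
  = 0.5488 bits

Yes. I(A;B) = 0.5488 bits, which is > 0.5 bits.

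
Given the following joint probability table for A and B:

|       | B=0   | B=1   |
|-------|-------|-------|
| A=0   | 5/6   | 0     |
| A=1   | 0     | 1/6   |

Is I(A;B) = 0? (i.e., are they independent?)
Marginal P(A) (row sums):
  P(A=0) = 5/6 + 0 = 5/6
  P(A=1) = 0 + 1/6 = 1/6
Marginal P(B) (column sums):
  P(B=0) = 5/6 + 0 = 5/6
  P(B=1) = 0 + 1/6 = 1/6

A and B are independent iff P(A=i,B=j) = P(A=i)·P(B=j) for every cell.
  P(A=0)·P(B=0) = 5/6 × 5/6 = 25/36, but P(A=0,B=0) = 5/6 ✗

No, A and B are not independent. Quantitatively, I(A;B) > 0:

H(A) = -[(5/6)·log₂(5/6) + (1/6)·log₂(1/6)]
  = 0.2192 + 0.4308
  = 0.6500 bits
H(B) = -[(5/6)·log₂(5/6) + (1/6)·log₂(1/6)]
  = 0.2192 + 0.4308
  = 0.6500 bits
H(A,B) = -[(5/6)·log₂(5/6) + (1/6)·log₂(1/6)]
  = 0.2192 + 0.4308
  = 0.6500 bits
I(A;B) = H(A) + H(B) - H(A,B) = 0.6500 + 0.6500 - 0.6500 = 0.6500 bits > 0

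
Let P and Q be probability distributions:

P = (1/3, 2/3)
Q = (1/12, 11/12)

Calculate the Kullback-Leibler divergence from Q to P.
D(P||Q) = Σ P(i) log₂(P(i)/Q(i))
  i=0: (1/3) × log₂((1/3)/(1/12)) = (1/3) × log₂(4) = 0.6667
  i=1: (2/3) × log₂((2/3)/(11/12)) = (2/3) × log₂(8/11) = -0.3063
D(P||Q) = 0.6667 - 0.3063
  = 0.3604 bits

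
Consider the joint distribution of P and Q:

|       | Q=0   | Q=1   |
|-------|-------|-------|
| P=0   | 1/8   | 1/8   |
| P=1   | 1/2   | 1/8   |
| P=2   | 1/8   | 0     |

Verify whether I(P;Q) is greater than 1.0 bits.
Marginal P(P) (row sums):
  P(P=0) = 1/8 + 1/8 = 1/4
  P(P=1) = 1/2 + 1/8 = 5/8
  P(P=2) = 1/8 + 0 = 1/8
Marginal P(Q) (column sums):
  P(Q=0) = 1/8 + 1/2 + 1/8 = 3/4
  P(Q=1) = 1/8 + 1/8 + 0 = 1/4

H(P) = -[(1/4)·log₂(1/4) + (5/8)·log₂(5/8) + (1/8)·log₂(1/8)]
  = 0.5000 + 0.4238 + 0.3750
  = 1.2988 bits
H(Q) = -[(3/4)·log₂(3/4) + (1/4)·log₂(1/4)]
  = 0.3113 + 0.5000
  = 0.8113 bits
H(P,Q) = -[(1/8)·log₂(1/8) + (1/8)·log₂(1/8) + (1/2)·log₂(1/2) + (1/8)·log₂(1/8) + (1/8)·log₂(1/8)]
  = 0.3750 + 0.3750 + 0.5000 + 0.3750 + 0.3750
  = 2.0000 bits

I(P;Q) = H(P) + H(Q) - H(P,Q)
  = 1.2988 + 0.8113 - 2.0000
  = 0.1101 bits

No. I(P;Q) = 0.1101 bits, which is ≤ 1.0 bits.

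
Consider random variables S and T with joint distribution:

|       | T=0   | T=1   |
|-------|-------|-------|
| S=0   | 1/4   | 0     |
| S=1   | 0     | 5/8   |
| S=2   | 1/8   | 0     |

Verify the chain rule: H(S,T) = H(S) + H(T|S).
Left side:
H(S,T) = -[(1/4)·log₂(1/4) + (5/8)·log₂(5/8) + (1/8)·log₂(1/8)]
  = 0.5000 + 0.4238 + 0.3750
  = 1.2988 bits

Right side:
Marginal P(S) (row sums):
  P(S=0) = 1/4 + 0 = 1/4
  P(S=1) = 0 + 5/8 = 5/8
  P(S=2) = 1/8 + 0 = 1/8
H(S) = -[(1/4)·log₂(1/4) + (5/8)·log₂(5/8) + (1/8)·log₂(1/8)]
  = 0.5000 + 0.4238 + 0.3750
  = 1.2988 bits
H(T|S) = -Σ P(S,T)·log₂ P(T|S), where P(T|S) = P(S,T) / P(S)
  (cells with P(S,T) = 0 contribute 0)
  (S=0,T=0): P(T|S) = (1/4)/(1/4) = 1;  -(1/4)·log₂(1) = 0.0000
  (S=1,T=1): P(T|S) = (5/8)/(5/8) = 1;  -(5/8)·log₂(1) = 0.0000
  (S=2,T=0): P(T|S) = (1/8)/(1/8) = 1;  -(1/8)·log₂(1) = 0.0000
H(T|S) = 0.0000 + 0.0000 + 0.0000
  = 0.0000 bits
H(S) + H(T|S) = 1.2988 + 0.0000 = 1.2988 bits

Both sides equal 1.2988 bits, so the chain rule holds ✓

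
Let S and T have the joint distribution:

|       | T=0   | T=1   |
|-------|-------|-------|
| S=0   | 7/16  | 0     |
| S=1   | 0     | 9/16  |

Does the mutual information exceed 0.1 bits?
Marginal P(S) (row sums):
  P(S=0) = 7/16 + 0 = 7/16
  P(S=1) = 0 + 9/16 = 9/16
Marginal P(T) (column sums):
  P(T=0) = 7/16 + 0 = 7/16
  P(T=1) = 0 + 9/16 = 9/16

H(S) = -[(7/16)·log₂(7/16) + (9/16)·log₂(9/16)]
  = 0.5218 + 0.4669
  = 0.9887 bits
H(T) = -[(7/16)·log₂(7/16) + (9/16)·log₂(9/16)]
  = 0.5218 + 0.4669
  = 0.9887 bits
H(S,T) = -[(7/16)·log₂(7/16) + (9/16)·log₂(9/16)]
  = 0.5218 + 0.4669
  = 0.9887 bits

I(S;T) = H(S) + H(T) - H(S,T)
  = 0.9887 + 0.9887 - 0.9887
  = 0.9887 bits

Yes. I(S;T) = 0.9887 bits, which is > 0.1 bits.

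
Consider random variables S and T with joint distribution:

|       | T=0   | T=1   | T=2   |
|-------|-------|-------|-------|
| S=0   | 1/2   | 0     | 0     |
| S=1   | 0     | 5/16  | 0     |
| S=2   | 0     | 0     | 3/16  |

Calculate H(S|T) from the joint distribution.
Marginal P(T) (column sums):
  P(T=0) = 1/2 + 0 + 0 = 1/2
  P(T=1) = 0 + 5/16 + 0 = 5/16
  P(T=2) = 0 + 0 + 3/16 = 3/16

H(S|T) = -Σ P(S,T)·log₂ P(S|T), where P(S|T) = P(S,T) / P(T)
  (cells with P(S,T) = 0 contribute 0)
  (S=0,T=0): P(S|T) = (1/2)/(1/2) = 1;  -(1/2)·log₂(1) = 0.0000
  (S=1,T=1): P(S|T) = (5/16)/(5/16) = 1;  -(5/16)·log₂(1) = 0.0000
  (S=2,T=2): P(S|T) = (3/16)/(3/16) = 1;  -(3/16)·log₂(1) = 0.0000
H(S|T) = 0.0000 + 0.0000 + 0.0000
  = 0.0000 bits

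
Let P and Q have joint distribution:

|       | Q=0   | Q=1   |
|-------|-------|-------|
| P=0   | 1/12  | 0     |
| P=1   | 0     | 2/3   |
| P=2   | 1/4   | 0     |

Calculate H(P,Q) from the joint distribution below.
H(P,Q) = -Σ P(P,Q) log₂ P(P,Q), summed over the non-zero cells:
H(P,Q) = -[(1/12)·log₂(1/12) + (2/3)·log₂(2/3) + (1/4)·log₂(1/4)]
  = 0.2987 + 0.3900 + 0.5000
  = 1.1887 bits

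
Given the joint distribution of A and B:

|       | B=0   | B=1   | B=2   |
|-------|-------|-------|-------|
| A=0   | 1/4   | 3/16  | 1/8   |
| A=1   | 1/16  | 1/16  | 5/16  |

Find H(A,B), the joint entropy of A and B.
H(A,B) = -Σ P(A,B) log₂ P(A,B), summed over the non-zero cells:
H(A,B) = -[(1/4)·log₂(1/4) + (3/16)·log₂(3/16) + (1/8)·log₂(1/8) + (1/16)·log₂(1/16) + (1/16)·log₂(1/16) + (5/16)·log₂(5/16)]
  = 0.5000 + 0.4528 + 0.3750 + 0.2500 + 0.2500 + 0.5244
  = 2.3522 bits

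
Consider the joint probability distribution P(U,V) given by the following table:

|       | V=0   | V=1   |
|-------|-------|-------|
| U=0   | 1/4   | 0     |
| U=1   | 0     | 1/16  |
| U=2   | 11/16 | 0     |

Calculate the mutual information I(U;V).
Marginal P(U) (row sums):
  P(U=0) = 1/4 + 0 = 1/4
  P(U=1) = 0 + 1/16 = 1/16
  P(U=2) = 11/16 + 0 = 11/16
Marginal P(V) (column sums):
  P(V=0) = 1/4 + 0 + 11/16 = 15/16
  P(V=1) = 0 + 1/16 + 0 = 1/16

H(U) = -[(1/4)·log₂(1/4) + (1/16)·log₂(1/16) + (11/16)·log₂(11/16)]
  = 0.5000 + 0.2500 + 0.3716
  = 1.1216 bits
H(V) = -[(15/16)·log₂(15/16) + (1/16)·log₂(1/16)]
  = 0.0873 + 0.2500
  = 0.3373 bits
H(U,V) = -[(1/4)·log₂(1/4) + (1/16)·log₂(1/16) + (11/16)·log₂(11/16)]
  = 0.5000 + 0.2500 + 0.3716
  = 1.1216 bits

I(U;V) = H(U) + H(V) - H(U,V)
  = 1.1216 + 0.3373 - 1.1216
  = 0.3373 bits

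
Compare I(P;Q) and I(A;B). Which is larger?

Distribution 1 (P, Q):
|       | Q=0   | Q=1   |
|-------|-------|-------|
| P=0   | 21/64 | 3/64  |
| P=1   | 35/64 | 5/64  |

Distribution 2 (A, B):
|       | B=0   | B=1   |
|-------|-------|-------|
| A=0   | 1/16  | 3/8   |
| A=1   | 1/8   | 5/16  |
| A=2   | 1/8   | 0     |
Distribution 1 (P, Q):
Marginal P(P) (row sums):
  P(P=0) = 21/64 + 3/64 = 3/8
  P(P=1) = 35/64 + 5/64 = 5/8
Marginal P(Q) (column sums):
  P(Q=0) = 21/64 + 35/64 = 7/8
  P(Q=1) = 3/64 + 5/64 = 1/8

H(P) = -[(3/8)·log₂(3/8) + (5/8)·log₂(5/8)]
  = 0.5306 + 0.4238
  = 0.9544 bits
H(Q) = -[(7/8)·log₂(7/8) + (1/8)·log₂(1/8)]
  = 0.1686 + 0.3750
  = 0.5436 bits
H(P,Q) = -[(21/64)·log₂(21/64) + (3/64)·log₂(3/64) + (35/64)·log₂(35/64) + (5/64)·log₂(5/64)]
  = 0.5275 + 0.2070 + 0.4762 + 0.2873
  = 1.4980 bits

I(P;Q) = H(P) + H(Q) - H(P,Q)
  = 0.9544 + 0.5436 - 1.4980
  = 0.0000 bits

Distribution 2 (A, B):
Marginal P(A) (row sums):
  P(A=0) = 1/16 + 3/8 = 7/16
  P(A=1) = 1/8 + 5/16 = 7/16
  P(A=2) = 1/8 + 0 = 1/8
Marginal P(B) (column sums):
  P(B=0) = 1/16 + 1/8 + 1/8 = 5/16
  P(B=1) = 3/8 + 5/16 + 0 = 11/16

H(A) = -[(7/16)·log₂(7/16) + (7/16)·log₂(7/16) + (1/8)·log₂(1/8)]
  = 0.5218 + 0.5218 + 0.3750
  = 1.4186 bits
H(B) = -[(5/16)·log₂(5/16) + (11/16)·log₂(11/16)]
  = 0.5244 + 0.3716
  = 0.8960 bits
H(A,B) = -[(1/16)·log₂(1/16) + (3/8)·log₂(3/8) + (1/8)·log₂(1/8) + (5/16)·log₂(5/16) + (1/8)·log₂(1/8)]
  = 0.2500 + 0.5306 + 0.3750 + 0.5244 + 0.3750
  = 2.0550 bits

I(A;B) = H(A) + H(B) - H(A,B)
  = 1.4186 + 0.8960 - 2.0550
  = 0.2596 bits

I(A;B) = 0.2596 bits > I(P;Q) = 0.0000 bits, so (A, B) has the higher mutual information (stronger dependence).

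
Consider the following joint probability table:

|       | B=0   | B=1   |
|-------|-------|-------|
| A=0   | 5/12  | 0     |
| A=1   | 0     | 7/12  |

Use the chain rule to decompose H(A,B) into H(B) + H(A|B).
By the chain rule: H(A,B) = H(B) + H(A|B)

Marginal P(B) (column sums):
  P(B=0) = 5/12 + 0 = 5/12
  P(B=1) = 0 + 7/12 = 7/12
H(B) = -[(5/12)·log₂(5/12) + (7/12)·log₂(7/12)]
  = 0.5263 + 0.4536
  = 0.9799 bits
H(A|B) = -Σ P(A,B)·log₂ P(A|B), where P(A|B) = P(A,B) / P(B)
  (cells with P(A,B) = 0 contribute 0)
  (A=0,B=0): P(A|B) = (5/12)/(5/12) = 1;  -(5/12)·log₂(1) = 0.0000
  (A=1,B=1): P(A|B) = (7/12)/(7/12) = 1;  -(7/12)·log₂(1) = 0.0000
H(A|B) = 0.0000 + 0.0000
  = 0.0000 bits

H(A,B) = H(B) + H(A|B) = 0.9799 + 0.0000 = 0.9799 bits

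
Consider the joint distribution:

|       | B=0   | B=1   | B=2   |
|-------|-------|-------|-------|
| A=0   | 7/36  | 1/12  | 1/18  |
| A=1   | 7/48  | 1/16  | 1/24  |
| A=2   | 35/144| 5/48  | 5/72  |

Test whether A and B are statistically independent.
Marginal P(A) (row sums):
  P(A=0) = 7/36 + 1/12 + 1/18 = 1/3
  P(A=1) = 7/48 + 1/16 + 1/24 = 1/4
  P(A=2) = 35/144 + 5/48 + 5/72 = 5/12
Marginal P(B) (column sums):
  P(B=0) = 7/36 + 7/48 + 35/144 = 7/12
  P(B=1) = 1/12 + 1/16 + 5/48 = 1/4
  P(B=2) = 1/18 + 1/24 + 5/72 = 1/6

A and B are independent iff P(A=i,B=j) = P(A=i)·P(B=j) for every cell.
  P(A=0)·P(B=0) = 1/3 × 7/12 = 7/36 = P(A=0,B=0) ✓
  P(A=0)·P(B=1) = 1/3 × 1/4 = 1/12 = P(A=0,B=1) ✓
  P(A=0)·P(B=2) = 1/3 × 1/6 = 1/18 = P(A=0,B=2) ✓
  P(A=1)·P(B=0) = 1/4 × 7/12 = 7/48 = P(A=1,B=0) ✓
  P(A=1)·P(B=1) = 1/4 × 1/4 = 1/16 = P(A=1,B=1) ✓
  P(A=1)·P(B=2) = 1/4 × 1/6 = 1/24 = P(A=1,B=2) ✓
  P(A=2)·P(B=0) = 5/12 × 7/12 = 35/144 = P(A=2,B=0) ✓
  P(A=2)·P(B=1) = 5/12 × 1/4 = 5/48 = P(A=2,B=1) ✓
  P(A=2)·P(B=2) = 5/12 × 1/6 = 5/72 = P(A=2,B=2) ✓

Yes, A and B are independent: every cell factors, so I(A;B) = 0 bits.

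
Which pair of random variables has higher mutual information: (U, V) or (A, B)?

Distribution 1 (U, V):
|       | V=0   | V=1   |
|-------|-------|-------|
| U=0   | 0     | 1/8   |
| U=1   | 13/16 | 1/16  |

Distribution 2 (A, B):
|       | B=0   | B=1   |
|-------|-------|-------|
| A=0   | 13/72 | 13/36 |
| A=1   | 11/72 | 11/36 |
Distribution 1 (U, V):
Marginal P(U) (row sums):
  P(U=0) = 0 + 1/8 = 1/8
  P(U=1) = 13/16 + 1/16 = 7/8
Marginal P(V) (column sums):
  P(V=0) = 0 + 13/16 = 13/16
  P(V=1) = 1/8 + 1/16 = 3/16

H(U) = -[(1/8)·log₂(1/8) + (7/8)·log₂(7/8)]
  = 0.3750 + 0.1686
  = 0.5436 bits
H(V) = -[(13/16)·log₂(13/16) + (3/16)·log₂(3/16)]
  = 0.2434 + 0.4528
  = 0.6962 bits
H(U,V) = -[(1/8)·log₂(1/8) + (13/16)·log₂(13/16) + (1/16)·log₂(1/16)]
  = 0.3750 + 0.2434 + 0.2500
  = 0.8684 bits

I(U;V) = H(U) + H(V) - H(U,V)
  = 0.5436 + 0.6962 - 0.8684
  = 0.3714 bits

Distribution 2 (A, B):
Marginal P(A) (row sums):
  P(A=0) = 13/72 + 13/36 = 13/24
  P(A=1) = 11/72 + 11/36 = 11/24
Marginal P(B) (column sums):
  P(B=0) = 13/72 + 11/72 = 1/3
  P(B=1) = 13/36 + 11/36 = 2/3

H(A) = -[(13/24)·log₂(13/24) + (11/24)·log₂(11/24)]
  = 0.4791 + 0.5159
  = 0.9950 bits
H(B) = -[(1/3)·log₂(1/3) + (2/3)·log₂(2/3)]
  = 0.5283 + 0.3900
  = 0.9183 bits
H(A,B) = -[(13/72)·log₂(13/72) + (13/36)·log₂(13/36) + (11/72)·log₂(11/72) + (11/36)·log₂(11/36)]
  = 0.4459 + 0.5306 + 0.4141 + 0.5227
  = 1.9133 bits

I(A;B) = H(A) + H(B) - H(A,B)
  = 0.9950 + 0.9183 - 1.9133
  = 0.0000 bits

I(U;V) = 0.3714 bits > I(A;B) = 0.0000 bits, so (U, V) has the higher mutual information (stronger dependence).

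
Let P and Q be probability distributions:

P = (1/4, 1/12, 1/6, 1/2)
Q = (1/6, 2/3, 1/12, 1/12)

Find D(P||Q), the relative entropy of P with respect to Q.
D(P||Q) = Σ P(i) log₂(P(i)/Q(i))
  i=0: (1/4) × log₂((1/4)/(1/6)) = (1/4) × log₂(3/2) = 0.1462
  i=1: (1/12) × log₂((1/12)/(2/3)) = (1/12) × log₂(1/8) = -0.2500
  i=2: (1/6) × log₂((1/6)/(1/12)) = (1/6) × log₂(2) = 0.1667
  i=3: (1/2) × log₂((1/2)/(1/12)) = (1/2) × log₂(6) = 1.2925
D(P||Q) = 0.1462 - 0.2500 + 0.1667 + 1.2925
  = 1.3554 bits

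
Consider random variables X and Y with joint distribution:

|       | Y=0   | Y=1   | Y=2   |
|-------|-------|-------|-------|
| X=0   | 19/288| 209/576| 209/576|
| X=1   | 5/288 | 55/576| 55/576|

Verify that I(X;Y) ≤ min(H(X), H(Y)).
Marginal P(X) (row sums):
  P(X=0) = 19/288 + 209/576 + 209/576 = 19/24
  P(X=1) = 5/288 + 55/576 + 55/576 = 5/24
Marginal P(Y) (column sums):
  P(Y=0) = 19/288 + 5/288 = 1/12
  P(Y=1) = 209/576 + 55/576 = 11/24
  P(Y=2) = 209/576 + 55/576 = 11/24

H(X) = -[(19/24)·log₂(19/24) + (5/24)·log₂(5/24)]
  = 0.2668 + 0.4715
  = 0.7383 bits
H(Y) = -[(1/12)·log₂(1/12) + (11/24)·log₂(11/24) + (11/24)·log₂(11/24)]
  = 0.2987 + 0.5159 + 0.5159
  = 1.3305 bits
H(X,Y) = -[(19/288)·log₂(19/288) + (209/576)·log₂(209/576) + (209/576)·log₂(209/576) + (5/288)·log₂(5/288) + (55/576)·log₂(55/576) + (55/576)·log₂(55/576)]
  = 0.2587 + 0.5307 + 0.5307 + 0.1015 + 0.3236 + 0.3236
  = 2.0688 bits

I(X;Y) = H(X) + H(Y) - H(X,Y)
  = 0.7383 + 1.3305 - 2.0688
  = 0.0000 bits

min(H(X), H(Y)) = min(0.7383, 1.3305) = 0.7383 bits
Since 0.0000 ≤ 0.7383, the bound is satisfied ✓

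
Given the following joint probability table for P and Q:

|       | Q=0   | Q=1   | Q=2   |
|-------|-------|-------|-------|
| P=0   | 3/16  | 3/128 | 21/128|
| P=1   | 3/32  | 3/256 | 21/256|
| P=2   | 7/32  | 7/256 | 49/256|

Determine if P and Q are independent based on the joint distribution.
Marginal P(P) (row sums):
  P(P=0) = 3/16 + 3/128 + 21/128 = 3/8
  P(P=1) = 3/32 + 3/256 + 21/256 = 3/16
  P(P=2) = 7/32 + 7/256 + 49/256 = 7/16
Marginal P(Q) (column sums):
  P(Q=0) = 3/16 + 3/32 + 7/32 = 1/2
  P(Q=1) = 3/128 + 3/256 + 7/256 = 1/16
  P(Q=2) = 21/128 + 21/256 + 49/256 = 7/16

P and Q are independent iff P(P=i,Q=j) = P(P=i)·P(Q=j) for every cell.
  P(P=0)·P(Q=0) = 3/8 × 1/2 = 3/16 = P(P=0,Q=0) ✓
  P(P=0)·P(Q=1) = 3/8 × 1/16 = 3/128 = P(P=0,Q=1) ✓
  P(P=0)·P(Q=2) = 3/8 × 7/16 = 21/128 = P(P=0,Q=2) ✓
  P(P=1)·P(Q=0) = 3/16 × 1/2 = 3/32 = P(P=1,Q=0) ✓
  P(P=1)·P(Q=1) = 3/16 × 1/16 = 3/256 = P(P=1,Q=1) ✓
  P(P=1)·P(Q=2) = 3/16 × 7/16 = 21/256 = P(P=1,Q=2) ✓
  P(P=2)·P(Q=0) = 7/16 × 1/2 = 7/32 = P(P=2,Q=0) ✓
  P(P=2)·P(Q=1) = 7/16 × 1/16 = 7/256 = P(P=2,Q=1) ✓
  P(P=2)·P(Q=2) = 7/16 × 7/16 = 49/256 = P(P=2,Q=2) ✓

Yes, P and Q are independent: every cell factors, so I(P;Q) = 0 bits.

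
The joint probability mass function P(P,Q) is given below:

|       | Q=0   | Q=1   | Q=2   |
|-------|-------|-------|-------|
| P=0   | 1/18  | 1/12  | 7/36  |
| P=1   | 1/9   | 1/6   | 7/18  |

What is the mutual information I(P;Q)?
Marginal P(P) (row sums):
  P(P=0) = 1/18 + 1/12 + 7/36 = 1/3
  P(P=1) = 1/9 + 1/6 + 7/18 = 2/3
Marginal P(Q) (column sums):
  P(Q=0) = 1/18 + 1/9 = 1/6
  P(Q=1) = 1/12 + 1/6 = 1/4
  P(Q=2) = 7/36 + 7/18 = 7/12

H(P) = -[(1/3)·log₂(1/3) + (2/3)·log₂(2/3)]
  = 0.5283 + 0.3900
  = 0.9183 bits
H(Q) = -[(1/6)·log₂(1/6) + (1/4)·log₂(1/4) + (7/12)·log₂(7/12)]
  = 0.4308 + 0.5000 + 0.4536
  = 1.3844 bits
H(P,Q) = -[(1/18)·log₂(1/18) + (1/12)·log₂(1/12) + (7/36)·log₂(7/36) + (1/9)·log₂(1/9) + (1/6)·log₂(1/6) + (7/18)·log₂(7/18)]
  = 0.2317 + 0.2987 + 0.4594 + 0.3522 + 0.4308 + 0.5299
  = 2.3027 bits

I(P;Q) = H(P) + H(Q) - H(P,Q)
  = 0.9183 + 1.3844 - 2.3027
  = 0.0000 bits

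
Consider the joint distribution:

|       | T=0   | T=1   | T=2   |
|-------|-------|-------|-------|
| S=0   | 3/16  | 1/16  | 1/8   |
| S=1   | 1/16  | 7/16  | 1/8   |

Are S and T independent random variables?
Marginal P(S) (row sums):
  P(S=0) = 3/16 + 1/16 + 1/8 = 3/8
  P(S=1) = 1/16 + 7/16 + 1/8 = 5/8
Marginal P(T) (column sums):
  P(T=0) = 3/16 + 1/16 = 1/4
  P(T=1) = 1/16 + 7/16 = 1/2
  P(T=2) = 1/8 + 1/8 = 1/4

S and T are independent iff P(S=i,T=j) = P(S=i)·P(T=j) for every cell.
  P(S=0)·P(T=0) = 3/8 × 1/4 = 3/32, but P(S=0,T=0) = 3/16 ✗

No, S and T are not independent. Quantitatively, I(S;T) > 0:

H(S) = -[(3/8)·log₂(3/8) + (5/8)·log₂(5/8)]
  = 0.5306 + 0.4238
  = 0.9544 bits
H(T) = -[(1/4)·log₂(1/4) + (1/2)·log₂(1/2) + (1/4)·log₂(1/4)]
  = 0.5000 + 0.5000 + 0.5000
  = 1.5000 bits
H(S,T) = -[(3/16)·log₂(3/16) + (1/16)·log₂(1/16) + (1/8)·log₂(1/8) + (1/16)·log₂(1/16) + (7/16)·log₂(7/16) + (1/8)·log₂(1/8)]
  = 0.4528 + 0.2500 + 0.3750 + 0.2500 + 0.5218 + 0.3750
  = 2.2246 bits
I(S;T) = H(S) + H(T) - H(S,T) = 0.9544 + 1.5000 - 2.2246 = 0.2298 bits > 0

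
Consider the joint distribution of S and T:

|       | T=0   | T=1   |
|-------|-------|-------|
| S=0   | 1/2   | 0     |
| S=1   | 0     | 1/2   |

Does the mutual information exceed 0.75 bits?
Marginal P(S) (row sums):
  P(S=0) = 1/2 + 0 = 1/2
  P(S=1) = 0 + 1/2 = 1/2
Marginal P(T) (column sums):
  P(T=0) = 1/2 + 0 = 1/2
  P(T=1) = 0 + 1/2 = 1/2

H(S) = -[(1/2)·log₂(1/2) + (1/2)·log₂(1/2)]
  = 0.5000 + 0.5000
  = 1.0000 bits
H(T) = -[(1/2)·log₂(1/2) + (1/2)·log₂(1/2)]
  = 0.5000 + 0.5000
  = 1.0000 bits
H(S,T) = -[(1/2)·log₂(1/2) + (1/2)·log₂(1/2)]
  = 0.5000 + 0.5000
  = 1.0000 bits

I(S;T) = H(S) + H(T) - H(S,T)
  = 1.0000 + 1.0000 - 1.0000
  = 1.0000 bits

Yes. I(S;T) = 1.0000 bits, which is > 0.75 bits.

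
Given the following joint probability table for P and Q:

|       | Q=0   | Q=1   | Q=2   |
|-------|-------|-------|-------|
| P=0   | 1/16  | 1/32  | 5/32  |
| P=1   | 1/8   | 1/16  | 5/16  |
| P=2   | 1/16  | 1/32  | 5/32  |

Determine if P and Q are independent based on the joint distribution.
Marginal P(P) (row sums):
  P(P=0) = 1/16 + 1/32 + 5/32 = 1/4
  P(P=1) = 1/8 + 1/16 + 5/16 = 1/2
  P(P=2) = 1/16 + 1/32 + 5/32 = 1/4
Marginal P(Q) (column sums):
  P(Q=0) = 1/16 + 1/8 + 1/16 = 1/4
  P(Q=1) = 1/32 + 1/16 + 1/32 = 1/8
  P(Q=2) = 5/32 + 5/16 + 5/32 = 5/8

P and Q are independent iff P(P=i,Q=j) = P(P=i)·P(Q=j) for every cell.
  P(P=0)·P(Q=0) = 1/4 × 1/4 = 1/16 = P(P=0,Q=0) ✓
  P(P=0)·P(Q=1) = 1/4 × 1/8 = 1/32 = P(P=0,Q=1) ✓
  P(P=0)·P(Q=2) = 1/4 × 5/8 = 5/32 = P(P=0,Q=2) ✓
  P(P=1)·P(Q=0) = 1/2 × 1/4 = 1/8 = P(P=1,Q=0) ✓
  P(P=1)·P(Q=1) = 1/2 × 1/8 = 1/16 = P(P=1,Q=1) ✓
  P(P=1)·P(Q=2) = 1/2 × 5/8 = 5/16 = P(P=1,Q=2) ✓
  P(P=2)·P(Q=0) = 1/4 × 1/4 = 1/16 = P(P=2,Q=0) ✓
  P(P=2)·P(Q=1) = 1/4 × 1/8 = 1/32 = P(P=2,Q=1) ✓
  P(P=2)·P(Q=2) = 1/4 × 5/8 = 5/32 = P(P=2,Q=2) ✓

Yes, P and Q are independent: every cell factors, so I(P;Q) = 0 bits.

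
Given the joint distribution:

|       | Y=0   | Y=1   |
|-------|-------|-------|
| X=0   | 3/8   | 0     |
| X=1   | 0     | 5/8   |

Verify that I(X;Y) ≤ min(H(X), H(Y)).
Marginal P(X) (row sums):
  P(X=0) = 3/8 + 0 = 3/8
  P(X=1) = 0 + 5/8 = 5/8
Marginal P(Y) (column sums):
  P(Y=0) = 3/8 + 0 = 3/8
  P(Y=1) = 0 + 5/8 = 5/8

H(X) = -[(3/8)·log₂(3/8) + (5/8)·log₂(5/8)]
  = 0.5306 + 0.4238
  = 0.9544 bits
H(Y) = -[(3/8)·log₂(3/8) + (5/8)·log₂(5/8)]
  = 0.5306 + 0.4238
  = 0.9544 bits
H(X,Y) = -[(3/8)·log₂(3/8) + (5/8)·log₂(5/8)]
  = 0.5306 + 0.4238
  = 0.9544 bits

I(X;Y) = H(X) + H(Y) - H(X,Y)
  = 0.9544 + 0.9544 - 0.9544
  = 0.9544 bits

min(H(X), H(Y)) = min(0.9544, 0.9544) = 0.9544 bits
Since 0.9544 ≤ 0.9544, the bound is satisfied ✓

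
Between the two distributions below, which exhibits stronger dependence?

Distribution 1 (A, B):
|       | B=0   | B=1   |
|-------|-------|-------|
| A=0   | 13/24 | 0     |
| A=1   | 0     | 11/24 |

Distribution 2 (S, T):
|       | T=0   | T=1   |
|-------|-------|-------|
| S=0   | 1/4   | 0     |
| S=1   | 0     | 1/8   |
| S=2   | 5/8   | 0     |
Distribution 1 (A, B):
Marginal P(A) (row sums):
  P(A=0) = 13/24 + 0 = 13/24
  P(A=1) = 0 + 11/24 = 11/24
Marginal P(B) (column sums):
  P(B=0) = 13/24 + 0 = 13/24
  P(B=1) = 0 + 11/24 = 11/24

H(A) = -[(13/24)·log₂(13/24) + (11/24)·log₂(11/24)]
  = 0.4791 + 0.5159
  = 0.9950 bits
H(B) = -[(13/24)·log₂(13/24) + (11/24)·log₂(11/24)]
  = 0.4791 + 0.5159
  = 0.9950 bits
H(A,B) = -[(13/24)·log₂(13/24) + (11/24)·log₂(11/24)]
  = 0.4791 + 0.5159
  = 0.9950 bits

I(A;B) = H(A) + H(B) - H(A,B)
  = 0.9950 + 0.9950 - 0.9950
  = 0.9950 bits

Distribution 2 (S, T):
Marginal P(S) (row sums):
  P(S=0) = 1/4 + 0 = 1/4
  P(S=1) = 0 + 1/8 = 1/8
  P(S=2) = 5/8 + 0 = 5/8
Marginal P(T) (column sums):
  P(T=0) = 1/4 + 0 + 5/8 = 7/8
  P(T=1) = 0 + 1/8 + 0 = 1/8

H(S) = -[(1/4)·log₂(1/4) + (1/8)·log₂(1/8) + (5/8)·log₂(5/8)]
  = 0.5000 + 0.3750 + 0.4238
  = 1.2988 bits
H(T) = -[(7/8)·log₂(7/8) + (1/8)·log₂(1/8)]
  = 0.1686 + 0.3750
  = 0.5436 bits
H(S,T) = -[(1/4)·log₂(1/4) + (1/8)·log₂(1/8) + (5/8)·log₂(5/8)]
  = 0.5000 + 0.3750 + 0.4238
  = 1.2988 bits

I(S;T) = H(S) + H(T) - H(S,T)
  = 1.2988 + 0.5436 - 1.2988
  = 0.5436 bits

I(A;B) = 0.9950 bits > I(S;T) = 0.5436 bits, so (A, B) has the higher mutual information (stronger dependence).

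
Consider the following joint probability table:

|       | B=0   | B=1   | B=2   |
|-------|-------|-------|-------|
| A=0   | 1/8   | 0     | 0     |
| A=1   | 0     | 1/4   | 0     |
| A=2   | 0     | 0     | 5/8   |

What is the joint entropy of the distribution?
H(A,B) = -Σ P(A,B) log₂ P(A,B), summed over the non-zero cells:
H(A,B) = -[(1/8)·log₂(1/8) + (1/4)·log₂(1/4) + (5/8)·log₂(5/8)]
  = 0.3750 + 0.5000 + 0.4238
  = 1.2988 bits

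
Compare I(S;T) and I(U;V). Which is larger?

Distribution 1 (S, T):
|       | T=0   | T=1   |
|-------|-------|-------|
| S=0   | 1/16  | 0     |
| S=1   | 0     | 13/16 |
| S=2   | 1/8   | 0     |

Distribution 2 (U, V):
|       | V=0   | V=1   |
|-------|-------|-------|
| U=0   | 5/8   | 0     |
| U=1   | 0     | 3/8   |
Distribution 1 (S, T):
Marginal P(S) (row sums):
  P(S=0) = 1/16 + 0 = 1/16
  P(S=1) = 0 + 13/16 = 13/16
  P(S=2) = 1/8 + 0 = 1/8
Marginal P(T) (column sums):
  P(T=0) = 1/16 + 0 + 1/8 = 3/16
  P(T=1) = 0 + 13/16 + 0 = 13/16

H(S) = -[(1/16)·log₂(1/16) + (13/16)·log₂(13/16) + (1/8)·log₂(1/8)]
  = 0.2500 + 0.2434 + 0.3750
  = 0.8684 bits
H(T) = -[(3/16)·log₂(3/16) + (13/16)·log₂(13/16)]
  = 0.4528 + 0.2434
  = 0.6962 bits
H(S,T) = -[(1/16)·log₂(1/16) + (13/16)·log₂(13/16) + (1/8)·log₂(1/8)]
  = 0.2500 + 0.2434 + 0.3750
  = 0.8684 bits

I(S;T) = H(S) + H(T) - H(S,T)
  = 0.8684 + 0.6962 - 0.8684
  = 0.6962 bits

Distribution 2 (U, V):
Marginal P(U) (row sums):
  P(U=0) = 5/8 + 0 = 5/8
  P(U=1) = 0 + 3/8 = 3/8
Marginal P(V) (column sums):
  P(V=0) = 5/8 + 0 = 5/8
  P(V=1) = 0 + 3/8 = 3/8

H(U) = -[(5/8)·log₂(5/8) + (3/8)·log₂(3/8)]
  = 0.4238 + 0.5306
  = 0.9544 bits
H(V) = -[(5/8)·log₂(5/8) + (3/8)·log₂(3/8)]
  = 0.4238 + 0.5306
  = 0.9544 bits
H(U,V) = -[(5/8)·log₂(5/8) + (3/8)·log₂(3/8)]
  = 0.4238 + 0.5306
  = 0.9544 bits

I(U;V) = H(U) + H(V) - H(U,V)
  = 0.9544 + 0.9544 - 0.9544
  = 0.9544 bits

I(U;V) = 0.9544 bits > I(S;T) = 0.6962 bits, so (U, V) has the higher mutual information (stronger dependence).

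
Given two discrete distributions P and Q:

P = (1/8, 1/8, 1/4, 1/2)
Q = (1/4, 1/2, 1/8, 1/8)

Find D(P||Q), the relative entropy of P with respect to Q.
D(P||Q) = Σ P(i) log₂(P(i)/Q(i))
  i=0: (1/8) × log₂((1/8)/(1/4)) = (1/8) × log₂(1/2) = -0.1250
  i=1: (1/8) × log₂((1/8)/(1/2)) = (1/8) × log₂(1/4) = -0.2500
  i=2: (1/4) × log₂((1/4)/(1/8)) = (1/4) × log₂(2) = 0.2500
  i=3: (1/2) × log₂((1/2)/(1/8)) = (1/2) × log₂(4) = 1.0000
D(P||Q) = -0.1250 - 0.2500 + 0.2500 + 1.0000
  = 0.8750 bits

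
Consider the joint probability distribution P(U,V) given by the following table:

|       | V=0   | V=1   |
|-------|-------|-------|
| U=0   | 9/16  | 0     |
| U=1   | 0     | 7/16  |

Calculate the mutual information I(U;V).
Marginal P(U) (row sums):
  P(U=0) = 9/16 + 0 = 9/16
  P(U=1) = 0 + 7/16 = 7/16
Marginal P(V) (column sums):
  P(V=0) = 9/16 + 0 = 9/16
  P(V=1) = 0 + 7/16 = 7/16

H(U) = -[(9/16)·log₂(9/16) + (7/16)·log₂(7/16)]
  = 0.4669 + 0.5218
  = 0.9887 bits
H(V) = -[(9/16)·log₂(9/16) + (7/16)·log₂(7/16)]
  = 0.4669 + 0.5218
  = 0.9887 bits
H(U,V) = -[(9/16)·log₂(9/16) + (7/16)·log₂(7/16)]
  = 0.4669 + 0.5218
  = 0.9887 bits

I(U;V) = H(U) + H(V) - H(U,V)
  = 0.9887 + 0.9887 - 0.9887
  = 0.9887 bits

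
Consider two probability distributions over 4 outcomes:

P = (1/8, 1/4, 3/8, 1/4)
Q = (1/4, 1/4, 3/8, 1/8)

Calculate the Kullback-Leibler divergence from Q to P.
D(P||Q) = Σ P(i) log₂(P(i)/Q(i))
  i=0: (1/8) × log₂((1/8)/(1/4)) = (1/8) × log₂(1/2) = -0.1250
  i=1: (1/4) × log₂((1/4)/(1/4)) = (1/4) × log₂(1) = 0.0000
  i=2: (3/8) × log₂((3/8)/(3/8)) = (3/8) × log₂(1) = 0.0000
  i=3: (1/4) × log₂((1/4)/(1/8)) = (1/4) × log₂(2) = 0.2500
D(P||Q) = -0.1250 + 0.0000 + 0.0000 + 0.2500
  = 0.1250 bits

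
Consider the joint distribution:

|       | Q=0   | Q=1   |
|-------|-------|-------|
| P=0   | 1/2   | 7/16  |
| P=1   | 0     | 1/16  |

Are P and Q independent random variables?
Marginal P(P) (row sums):
  P(P=0) = 1/2 + 7/16 = 15/16
  P(P=1) = 0 + 1/16 = 1/16
Marginal P(Q) (column sums):
  P(Q=0) = 1/2 + 0 = 1/2
  P(Q=1) = 7/16 + 1/16 = 1/2

P and Q are independent iff P(P=i,Q=j) = P(P=i)·P(Q=j) for every cell.
  P(P=0)·P(Q=0) = 15/16 × 1/2 = 15/32, but P(P=0,Q=0) = 1/2 ✗

No, P and Q are not independent. Quantitatively, I(P;Q) > 0:

H(P) = -[(15/16)·log₂(15/16) + (1/16)·log₂(1/16)]
  = 0.0873 + 0.2500
  = 0.3373 bits
H(Q) = -[(1/2)·log₂(1/2) + (1/2)·log₂(1/2)]
  = 0.5000 + 0.5000
  = 1.0000 bits
H(P,Q) = -[(1/2)·log₂(1/2) + (7/16)·log₂(7/16) + (1/16)·log₂(1/16)]
  = 0.5000 + 0.5218 + 0.2500
  = 1.2718 bits
I(P;Q) = H(P) + H(Q) - H(P,Q) = 0.3373 + 1.0000 - 1.2718 = 0.0655 bits > 0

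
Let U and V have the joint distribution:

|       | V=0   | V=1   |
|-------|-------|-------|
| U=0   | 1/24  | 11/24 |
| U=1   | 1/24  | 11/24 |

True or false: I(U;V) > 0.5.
Marginal P(U) (row sums):
  P(U=0) = 1/24 + 11/24 = 1/2
  P(U=1) = 1/24 + 11/24 = 1/2
Marginal P(V) (column sums):
  P(V=0) = 1/24 + 1/24 = 1/12
  P(V=1) = 11/24 + 11/24 = 11/12

H(U) = -[(1/2)·log₂(1/2) + (1/2)·log₂(1/2)]
  = 0.5000 + 0.5000
  = 1.0000 bits
H(V) = -[(1/12)·log₂(1/12) + (11/12)·log₂(11/12)]
  = 0.2987 + 0.1151
  = 0.4138 bits
H(U,V) = -[(1/24)·log₂(1/24) + (11/24)·log₂(11/24) + (1/24)·log₂(1/24) + (11/24)·log₂(11/24)]
  = 0.1910 + 0.5159 + 0.1910 + 0.5159
  = 1.4138 bits

I(U;V) = H(U) + H(V) - H(U,V)
  = 1.0000 + 0.4138 - 1.4138
  = 0.0000 bits

False. I(U;V) = 0.0000 bits, which is ≤ 0.5 bits.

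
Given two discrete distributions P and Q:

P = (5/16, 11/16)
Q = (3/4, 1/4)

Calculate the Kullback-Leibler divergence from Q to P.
D(P||Q) = Σ P(i) log₂(P(i)/Q(i))
  i=0: (5/16) × log₂((5/16)/(3/4)) = (5/16) × log₂(5/12) = -0.3947
  i=1: (11/16) × log₂((11/16)/(1/4)) = (11/16) × log₂(11/4) = 1.0034
D(P||Q) = -0.3947 + 1.0034
  = 0.6087 bits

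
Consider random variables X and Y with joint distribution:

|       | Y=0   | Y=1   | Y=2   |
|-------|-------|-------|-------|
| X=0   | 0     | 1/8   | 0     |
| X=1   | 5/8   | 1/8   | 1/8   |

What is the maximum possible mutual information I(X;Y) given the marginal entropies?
The upper bound on mutual information is I(X;Y) ≤ min(H(X), H(Y)).

Marginal P(X) (row sums):
  P(X=0) = 0 + 1/8 + 0 = 1/8
  P(X=1) = 5/8 + 1/8 + 1/8 = 7/8
Marginal P(Y) (column sums):
  P(Y=0) = 0 + 5/8 = 5/8
  P(Y=1) = 1/8 + 1/8 = 1/4
  P(Y=2) = 0 + 1/8 = 1/8

H(X) = -[(1/8)·log₂(1/8) + (7/8)·log₂(7/8)]
  = 0.3750 + 0.1686
  = 0.5436 bits
H(Y) = -[(5/8)·log₂(5/8) + (1/4)·log₂(1/4) + (1/8)·log₂(1/8)]
  = 0.4238 + 0.5000 + 0.3750
  = 1.2988 bits

Maximum possible I(X;Y) = min(0.5436, 1.2988) = 0.5436 bits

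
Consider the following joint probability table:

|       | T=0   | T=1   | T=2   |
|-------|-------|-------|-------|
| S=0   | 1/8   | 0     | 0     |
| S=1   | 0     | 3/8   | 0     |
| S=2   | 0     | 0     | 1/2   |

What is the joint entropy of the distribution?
H(S,T) = -Σ P(S,T) log₂ P(S,T), summed over the non-zero cells:
H(S,T) = -[(1/8)·log₂(1/8) + (3/8)·log₂(3/8) + (1/2)·log₂(1/2)]
  = 0.3750 + 0.5306 + 0.5000
  = 1.4056 bits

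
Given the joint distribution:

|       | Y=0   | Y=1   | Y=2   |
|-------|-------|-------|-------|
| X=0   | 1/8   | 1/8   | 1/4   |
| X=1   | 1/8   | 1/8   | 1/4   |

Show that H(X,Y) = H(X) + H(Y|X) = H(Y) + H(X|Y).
Marginal P(X) (row sums):
  P(X=0) = 1/8 + 1/8 + 1/4 = 1/2
  P(X=1) = 1/8 + 1/8 + 1/4 = 1/2
Marginal P(Y) (column sums):
  P(Y=0) = 1/8 + 1/8 = 1/4
  P(Y=1) = 1/8 + 1/8 = 1/4
  P(Y=2) = 1/4 + 1/4 = 1/2

Decomposition 1: H(X) + H(Y|X)
H(X) = -[(1/2)·log₂(1/2) + (1/2)·log₂(1/2)]
  = 0.5000 + 0.5000
  = 1.0000 bits
H(Y|X) = -Σ P(X,Y)·log₂ P(Y|X), where P(Y|X) = P(X,Y) / P(X)
  (X=0,Y=0): P(Y|X) = (1/8)/(1/2) = 1/4;  -(1/8)·log₂(1/4) = 0.2500
  (X=0,Y=1): P(Y|X) = (1/8)/(1/2) = 1/4;  -(1/8)·log₂(1/4) = 0.2500
  (X=0,Y=2): P(Y|X) = (1/4)/(1/2) = 1/2;  -(1/4)·log₂(1/2) = 0.2500
  (X=1,Y=0): P(Y|X) = (1/8)/(1/2) = 1/4;  -(1/8)·log₂(1/4) = 0.2500
  (X=1,Y=1): P(Y|X) = (1/8)/(1/2) = 1/4;  -(1/8)·log₂(1/4) = 0.2500
  (X=1,Y=2): P(Y|X) = (1/4)/(1/2) = 1/2;  -(1/4)·log₂(1/2) = 0.2500
H(Y|X) = 0.2500 + 0.2500 + 0.2500 + 0.2500 + 0.2500 + 0.2500
  = 1.5000 bits
H(X) + H(Y|X) = 1.0000 + 1.5000 = 2.5000 bits

Decomposition 2: H(Y) + H(X|Y)
H(Y) = -[(1/4)·log₂(1/4) + (1/4)·log₂(1/4) + (1/2)·log₂(1/2)]
  = 0.5000 + 0.5000 + 0.5000
  = 1.5000 bits
H(X|Y) = -Σ P(X,Y)·log₂ P(X|Y), where P(X|Y) = P(X,Y) / P(Y)
  (X=0,Y=0): P(X|Y) = (1/8)/(1/4) = 1/2;  -(1/8)·log₂(1/2) = 0.1250
  (X=0,Y=1): P(X|Y) = (1/8)/(1/4) = 1/2;  -(1/8)·log₂(1/2) = 0.1250
  (X=0,Y=2): P(X|Y) = (1/4)/(1/2) = 1/2;  -(1/4)·log₂(1/2) = 0.2500
  (X=1,Y=0): P(X|Y) = (1/8)/(1/4) = 1/2;  -(1/8)·log₂(1/2) = 0.1250
  (X=1,Y=1): P(X|Y) = (1/8)/(1/4) = 1/2;  -(1/8)·log₂(1/2) = 0.1250
  (X=1,Y=2): P(X|Y) = (1/4)/(1/2) = 1/2;  -(1/4)·log₂(1/2) = 0.2500
H(X|Y) = 0.1250 + 0.1250 + 0.2500 + 0.1250 + 0.1250 + 0.2500
  = 1.0000 bits
H(Y) + H(X|Y) = 1.5000 + 1.0000 = 2.5000 bits

Direct computation of the joint entropy:
H(X,Y) = -[(1/8)·log₂(1/8) + (1/8)·log₂(1/8) + (1/4)·log₂(1/4) + (1/8)·log₂(1/8) + (1/8)·log₂(1/8) + (1/4)·log₂(1/4)]
  = 0.3750 + 0.3750 + 0.5000 + 0.3750 + 0.3750 + 0.5000
  = 2.5000 bits

All three agree: H(X,Y) = 2.5000 bits ✓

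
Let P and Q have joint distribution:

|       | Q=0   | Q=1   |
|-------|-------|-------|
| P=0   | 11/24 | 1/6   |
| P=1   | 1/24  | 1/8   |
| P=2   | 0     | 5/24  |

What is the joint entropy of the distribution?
H(P,Q) = -Σ P(P,Q) log₂ P(P,Q), summed over the non-zero cells:
H(P,Q) = -[(11/24)·log₂(11/24) + (1/6)·log₂(1/6) + (1/24)·log₂(1/24) + (1/8)·log₂(1/8) + (5/24)·log₂(5/24)]
  = 0.5159 + 0.4308 + 0.1910 + 0.3750 + 0.4715
  = 1.9842 bits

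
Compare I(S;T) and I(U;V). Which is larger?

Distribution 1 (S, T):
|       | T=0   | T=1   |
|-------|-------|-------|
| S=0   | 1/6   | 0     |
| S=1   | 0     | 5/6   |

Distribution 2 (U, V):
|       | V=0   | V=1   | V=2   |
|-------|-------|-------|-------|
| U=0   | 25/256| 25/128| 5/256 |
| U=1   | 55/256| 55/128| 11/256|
Distribution 1 (S, T):
Marginal P(S) (row sums):
  P(S=0) = 1/6 + 0 = 1/6
  P(S=1) = 0 + 5/6 = 5/6
Marginal P(T) (column sums):
  P(T=0) = 1/6 + 0 = 1/6
  P(T=1) = 0 + 5/6 = 5/6

H(S) = -[(1/6)·log₂(1/6) + (5/6)·log₂(5/6)]
  = 0.4308 + 0.2192
  = 0.6500 bits
H(T) = -[(1/6)·log₂(1/6) + (5/6)·log₂(5/6)]
  = 0.4308 + 0.2192
  = 0.6500 bits
H(S,T) = -[(1/6)·log₂(1/6) + (5/6)·log₂(5/6)]
  = 0.4308 + 0.2192
  = 0.6500 bits

I(S;T) = H(S) + H(T) - H(S,T)
  = 0.6500 + 0.6500 - 0.6500
  = 0.6500 bits

Distribution 2 (U, V):
Marginal P(U) (row sums):
  P(U=0) = 25/256 + 25/128 + 5/256 = 5/16
  P(U=1) = 55/256 + 55/128 + 11/256 = 11/16
Marginal P(V) (column sums):
  P(V=0) = 25/256 + 55/256 = 5/16
  P(V=1) = 25/128 + 55/128 = 5/8
  P(V=2) = 5/256 + 11/256 = 1/16

H(U) = -[(5/16)·log₂(5/16) + (11/16)·log₂(11/16)]
  = 0.5244 + 0.3716
  = 0.8960 bits
H(V) = -[(5/16)·log₂(5/16) + (5/8)·log₂(5/8) + (1/16)·log₂(1/16)]
  = 0.5244 + 0.4238 + 0.2500
  = 1.1982 bits
H(U,V) = -[(25/256)·log₂(25/256) + (25/128)·log₂(25/128) + (5/256)·log₂(5/256) + (55/256)·log₂(55/256) + (55/128)·log₂(55/128) + (11/256)·log₂(11/256)]
  = 0.3277 + 0.4602 + 0.1109 + 0.4767 + 0.5236 + 0.1951
  = 2.0942 bits

I(U;V) = H(U) + H(V) - H(U,V)
  = 0.8960 + 1.1982 - 2.0942
  = 0.0000 bits

I(S;T) = 0.6500 bits > I(U;V) = 0.0000 bits, so (S, T) has the higher mutual information (stronger dependence).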